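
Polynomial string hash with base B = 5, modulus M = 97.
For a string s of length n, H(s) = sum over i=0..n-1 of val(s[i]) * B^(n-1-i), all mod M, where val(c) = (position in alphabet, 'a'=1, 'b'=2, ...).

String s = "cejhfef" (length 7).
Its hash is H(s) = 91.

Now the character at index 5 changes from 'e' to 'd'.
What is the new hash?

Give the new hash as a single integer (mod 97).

Answer: 86

Derivation:
val('e') = 5, val('d') = 4
Position k = 5, exponent = n-1-k = 1
B^1 mod M = 5^1 mod 97 = 5
Delta = (4 - 5) * 5 mod 97 = 92
New hash = (91 + 92) mod 97 = 86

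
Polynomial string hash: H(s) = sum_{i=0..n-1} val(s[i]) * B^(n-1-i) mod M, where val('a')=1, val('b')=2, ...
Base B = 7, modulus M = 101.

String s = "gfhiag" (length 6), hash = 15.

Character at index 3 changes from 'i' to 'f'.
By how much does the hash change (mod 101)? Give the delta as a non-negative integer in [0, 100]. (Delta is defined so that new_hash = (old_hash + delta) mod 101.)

Delta formula: (val(new) - val(old)) * B^(n-1-k) mod M
  val('f') - val('i') = 6 - 9 = -3
  B^(n-1-k) = 7^2 mod 101 = 49
  Delta = -3 * 49 mod 101 = 55

Answer: 55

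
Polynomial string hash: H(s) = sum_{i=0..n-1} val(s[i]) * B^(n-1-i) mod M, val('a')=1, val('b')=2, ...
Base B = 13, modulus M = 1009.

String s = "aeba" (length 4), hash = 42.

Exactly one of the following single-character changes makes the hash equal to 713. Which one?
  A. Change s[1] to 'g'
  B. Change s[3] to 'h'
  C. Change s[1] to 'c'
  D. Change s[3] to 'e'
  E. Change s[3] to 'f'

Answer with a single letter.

Option A: s[1]='e'->'g', delta=(7-5)*13^2 mod 1009 = 338, hash=42+338 mod 1009 = 380
Option B: s[3]='a'->'h', delta=(8-1)*13^0 mod 1009 = 7, hash=42+7 mod 1009 = 49
Option C: s[1]='e'->'c', delta=(3-5)*13^2 mod 1009 = 671, hash=42+671 mod 1009 = 713 <-- target
Option D: s[3]='a'->'e', delta=(5-1)*13^0 mod 1009 = 4, hash=42+4 mod 1009 = 46
Option E: s[3]='a'->'f', delta=(6-1)*13^0 mod 1009 = 5, hash=42+5 mod 1009 = 47

Answer: C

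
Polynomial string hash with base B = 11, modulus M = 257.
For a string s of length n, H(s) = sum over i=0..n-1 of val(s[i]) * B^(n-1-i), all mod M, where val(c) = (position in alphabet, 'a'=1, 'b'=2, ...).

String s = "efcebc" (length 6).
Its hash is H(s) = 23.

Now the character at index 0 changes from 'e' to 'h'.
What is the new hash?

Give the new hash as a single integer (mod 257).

Answer: 16

Derivation:
val('e') = 5, val('h') = 8
Position k = 0, exponent = n-1-k = 5
B^5 mod M = 11^5 mod 257 = 169
Delta = (8 - 5) * 169 mod 257 = 250
New hash = (23 + 250) mod 257 = 16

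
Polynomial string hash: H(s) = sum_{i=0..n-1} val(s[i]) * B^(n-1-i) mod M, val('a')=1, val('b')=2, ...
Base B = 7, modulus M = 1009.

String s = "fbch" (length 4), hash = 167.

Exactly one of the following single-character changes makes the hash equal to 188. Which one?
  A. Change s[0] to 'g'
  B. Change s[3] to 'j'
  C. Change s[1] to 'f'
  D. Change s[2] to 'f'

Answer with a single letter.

Answer: D

Derivation:
Option A: s[0]='f'->'g', delta=(7-6)*7^3 mod 1009 = 343, hash=167+343 mod 1009 = 510
Option B: s[3]='h'->'j', delta=(10-8)*7^0 mod 1009 = 2, hash=167+2 mod 1009 = 169
Option C: s[1]='b'->'f', delta=(6-2)*7^2 mod 1009 = 196, hash=167+196 mod 1009 = 363
Option D: s[2]='c'->'f', delta=(6-3)*7^1 mod 1009 = 21, hash=167+21 mod 1009 = 188 <-- target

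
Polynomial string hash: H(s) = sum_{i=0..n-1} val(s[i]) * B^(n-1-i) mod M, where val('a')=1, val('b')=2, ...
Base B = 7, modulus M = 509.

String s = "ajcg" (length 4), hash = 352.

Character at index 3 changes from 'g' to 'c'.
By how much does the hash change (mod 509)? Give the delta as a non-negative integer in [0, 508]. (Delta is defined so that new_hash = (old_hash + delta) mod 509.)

Answer: 505

Derivation:
Delta formula: (val(new) - val(old)) * B^(n-1-k) mod M
  val('c') - val('g') = 3 - 7 = -4
  B^(n-1-k) = 7^0 mod 509 = 1
  Delta = -4 * 1 mod 509 = 505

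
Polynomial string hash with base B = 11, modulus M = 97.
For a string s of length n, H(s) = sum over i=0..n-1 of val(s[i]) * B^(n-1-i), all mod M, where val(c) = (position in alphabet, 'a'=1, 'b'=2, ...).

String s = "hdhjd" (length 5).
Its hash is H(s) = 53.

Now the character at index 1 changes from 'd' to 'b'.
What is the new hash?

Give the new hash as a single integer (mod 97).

val('d') = 4, val('b') = 2
Position k = 1, exponent = n-1-k = 3
B^3 mod M = 11^3 mod 97 = 70
Delta = (2 - 4) * 70 mod 97 = 54
New hash = (53 + 54) mod 97 = 10

Answer: 10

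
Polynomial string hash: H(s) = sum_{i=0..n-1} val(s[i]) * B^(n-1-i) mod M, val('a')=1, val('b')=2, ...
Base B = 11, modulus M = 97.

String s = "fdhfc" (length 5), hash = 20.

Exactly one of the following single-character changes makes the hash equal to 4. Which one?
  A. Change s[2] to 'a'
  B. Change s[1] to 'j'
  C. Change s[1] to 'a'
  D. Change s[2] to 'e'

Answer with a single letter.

Option A: s[2]='h'->'a', delta=(1-8)*11^2 mod 97 = 26, hash=20+26 mod 97 = 46
Option B: s[1]='d'->'j', delta=(10-4)*11^3 mod 97 = 32, hash=20+32 mod 97 = 52
Option C: s[1]='d'->'a', delta=(1-4)*11^3 mod 97 = 81, hash=20+81 mod 97 = 4 <-- target
Option D: s[2]='h'->'e', delta=(5-8)*11^2 mod 97 = 25, hash=20+25 mod 97 = 45

Answer: C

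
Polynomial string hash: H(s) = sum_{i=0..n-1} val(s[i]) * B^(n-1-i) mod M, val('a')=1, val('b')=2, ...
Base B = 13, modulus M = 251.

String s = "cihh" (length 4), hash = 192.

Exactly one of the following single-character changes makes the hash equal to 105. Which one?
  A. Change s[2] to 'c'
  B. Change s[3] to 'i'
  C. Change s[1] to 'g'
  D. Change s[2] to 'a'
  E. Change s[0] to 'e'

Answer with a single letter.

Option A: s[2]='h'->'c', delta=(3-8)*13^1 mod 251 = 186, hash=192+186 mod 251 = 127
Option B: s[3]='h'->'i', delta=(9-8)*13^0 mod 251 = 1, hash=192+1 mod 251 = 193
Option C: s[1]='i'->'g', delta=(7-9)*13^2 mod 251 = 164, hash=192+164 mod 251 = 105 <-- target
Option D: s[2]='h'->'a', delta=(1-8)*13^1 mod 251 = 160, hash=192+160 mod 251 = 101
Option E: s[0]='c'->'e', delta=(5-3)*13^3 mod 251 = 127, hash=192+127 mod 251 = 68

Answer: C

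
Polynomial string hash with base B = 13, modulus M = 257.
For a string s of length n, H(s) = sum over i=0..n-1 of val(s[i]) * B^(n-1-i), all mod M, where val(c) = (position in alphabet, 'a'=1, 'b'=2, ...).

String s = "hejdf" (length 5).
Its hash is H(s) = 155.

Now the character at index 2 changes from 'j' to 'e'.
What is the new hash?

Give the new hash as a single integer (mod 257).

Answer: 81

Derivation:
val('j') = 10, val('e') = 5
Position k = 2, exponent = n-1-k = 2
B^2 mod M = 13^2 mod 257 = 169
Delta = (5 - 10) * 169 mod 257 = 183
New hash = (155 + 183) mod 257 = 81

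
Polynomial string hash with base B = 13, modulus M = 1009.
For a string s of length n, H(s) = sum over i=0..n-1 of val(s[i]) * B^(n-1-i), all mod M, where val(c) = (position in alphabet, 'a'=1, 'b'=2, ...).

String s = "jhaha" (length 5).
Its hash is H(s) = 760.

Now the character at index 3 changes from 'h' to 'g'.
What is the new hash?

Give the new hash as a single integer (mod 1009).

val('h') = 8, val('g') = 7
Position k = 3, exponent = n-1-k = 1
B^1 mod M = 13^1 mod 1009 = 13
Delta = (7 - 8) * 13 mod 1009 = 996
New hash = (760 + 996) mod 1009 = 747

Answer: 747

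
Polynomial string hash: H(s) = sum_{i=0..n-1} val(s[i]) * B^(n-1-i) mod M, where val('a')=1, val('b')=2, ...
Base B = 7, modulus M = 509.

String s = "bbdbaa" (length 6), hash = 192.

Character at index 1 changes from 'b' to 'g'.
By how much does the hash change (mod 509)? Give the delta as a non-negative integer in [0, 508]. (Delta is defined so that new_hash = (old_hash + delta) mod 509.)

Delta formula: (val(new) - val(old)) * B^(n-1-k) mod M
  val('g') - val('b') = 7 - 2 = 5
  B^(n-1-k) = 7^4 mod 509 = 365
  Delta = 5 * 365 mod 509 = 298

Answer: 298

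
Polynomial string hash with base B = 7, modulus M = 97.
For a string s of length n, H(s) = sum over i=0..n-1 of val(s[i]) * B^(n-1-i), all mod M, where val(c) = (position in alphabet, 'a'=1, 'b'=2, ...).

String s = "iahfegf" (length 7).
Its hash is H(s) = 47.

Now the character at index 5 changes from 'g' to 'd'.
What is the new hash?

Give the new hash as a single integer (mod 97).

Answer: 26

Derivation:
val('g') = 7, val('d') = 4
Position k = 5, exponent = n-1-k = 1
B^1 mod M = 7^1 mod 97 = 7
Delta = (4 - 7) * 7 mod 97 = 76
New hash = (47 + 76) mod 97 = 26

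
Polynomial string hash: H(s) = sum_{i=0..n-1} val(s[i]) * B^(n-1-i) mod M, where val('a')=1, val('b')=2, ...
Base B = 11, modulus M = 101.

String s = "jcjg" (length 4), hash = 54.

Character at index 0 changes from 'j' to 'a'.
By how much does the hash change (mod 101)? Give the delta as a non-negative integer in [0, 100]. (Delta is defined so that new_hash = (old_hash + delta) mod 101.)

Delta formula: (val(new) - val(old)) * B^(n-1-k) mod M
  val('a') - val('j') = 1 - 10 = -9
  B^(n-1-k) = 11^3 mod 101 = 18
  Delta = -9 * 18 mod 101 = 40

Answer: 40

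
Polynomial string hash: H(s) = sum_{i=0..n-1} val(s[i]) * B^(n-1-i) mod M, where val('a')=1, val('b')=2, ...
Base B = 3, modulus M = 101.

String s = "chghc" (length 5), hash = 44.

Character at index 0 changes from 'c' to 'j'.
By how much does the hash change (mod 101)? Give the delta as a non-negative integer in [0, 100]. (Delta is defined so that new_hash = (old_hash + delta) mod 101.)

Answer: 62

Derivation:
Delta formula: (val(new) - val(old)) * B^(n-1-k) mod M
  val('j') - val('c') = 10 - 3 = 7
  B^(n-1-k) = 3^4 mod 101 = 81
  Delta = 7 * 81 mod 101 = 62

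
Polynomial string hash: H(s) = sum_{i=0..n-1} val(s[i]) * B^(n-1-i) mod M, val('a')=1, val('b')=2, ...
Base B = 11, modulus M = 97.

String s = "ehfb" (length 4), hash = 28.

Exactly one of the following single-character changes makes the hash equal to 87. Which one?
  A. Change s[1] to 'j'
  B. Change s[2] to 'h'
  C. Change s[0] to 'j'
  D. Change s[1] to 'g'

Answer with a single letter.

Answer: C

Derivation:
Option A: s[1]='h'->'j', delta=(10-8)*11^2 mod 97 = 48, hash=28+48 mod 97 = 76
Option B: s[2]='f'->'h', delta=(8-6)*11^1 mod 97 = 22, hash=28+22 mod 97 = 50
Option C: s[0]='e'->'j', delta=(10-5)*11^3 mod 97 = 59, hash=28+59 mod 97 = 87 <-- target
Option D: s[1]='h'->'g', delta=(7-8)*11^2 mod 97 = 73, hash=28+73 mod 97 = 4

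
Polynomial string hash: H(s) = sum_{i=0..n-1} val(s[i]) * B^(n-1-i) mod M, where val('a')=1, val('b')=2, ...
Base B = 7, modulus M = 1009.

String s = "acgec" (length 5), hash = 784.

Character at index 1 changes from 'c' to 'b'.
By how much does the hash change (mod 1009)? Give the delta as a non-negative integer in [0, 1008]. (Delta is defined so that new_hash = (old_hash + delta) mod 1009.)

Answer: 666

Derivation:
Delta formula: (val(new) - val(old)) * B^(n-1-k) mod M
  val('b') - val('c') = 2 - 3 = -1
  B^(n-1-k) = 7^3 mod 1009 = 343
  Delta = -1 * 343 mod 1009 = 666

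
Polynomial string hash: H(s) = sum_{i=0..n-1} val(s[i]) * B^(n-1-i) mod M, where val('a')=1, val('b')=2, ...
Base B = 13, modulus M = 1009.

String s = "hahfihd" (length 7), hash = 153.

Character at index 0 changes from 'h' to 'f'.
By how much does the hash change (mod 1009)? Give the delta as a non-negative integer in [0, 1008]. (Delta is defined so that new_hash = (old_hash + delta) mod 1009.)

Delta formula: (val(new) - val(old)) * B^(n-1-k) mod M
  val('f') - val('h') = 6 - 8 = -2
  B^(n-1-k) = 13^6 mod 1009 = 762
  Delta = -2 * 762 mod 1009 = 494

Answer: 494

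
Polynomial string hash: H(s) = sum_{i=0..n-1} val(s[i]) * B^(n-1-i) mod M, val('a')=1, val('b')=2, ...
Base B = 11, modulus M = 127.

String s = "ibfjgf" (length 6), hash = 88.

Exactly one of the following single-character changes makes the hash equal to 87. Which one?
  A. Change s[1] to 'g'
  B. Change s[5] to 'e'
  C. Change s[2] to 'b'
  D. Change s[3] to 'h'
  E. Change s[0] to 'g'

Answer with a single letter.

Option A: s[1]='b'->'g', delta=(7-2)*11^4 mod 127 = 53, hash=88+53 mod 127 = 14
Option B: s[5]='f'->'e', delta=(5-6)*11^0 mod 127 = 126, hash=88+126 mod 127 = 87 <-- target
Option C: s[2]='f'->'b', delta=(2-6)*11^3 mod 127 = 10, hash=88+10 mod 127 = 98
Option D: s[3]='j'->'h', delta=(8-10)*11^2 mod 127 = 12, hash=88+12 mod 127 = 100
Option E: s[0]='i'->'g', delta=(7-9)*11^5 mod 127 = 97, hash=88+97 mod 127 = 58

Answer: B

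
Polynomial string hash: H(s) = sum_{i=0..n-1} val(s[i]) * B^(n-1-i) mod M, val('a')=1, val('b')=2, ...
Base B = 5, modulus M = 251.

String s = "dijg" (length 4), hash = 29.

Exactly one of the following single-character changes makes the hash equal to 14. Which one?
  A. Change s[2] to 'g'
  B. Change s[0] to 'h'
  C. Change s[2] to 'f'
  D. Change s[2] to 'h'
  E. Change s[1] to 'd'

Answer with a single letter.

Answer: A

Derivation:
Option A: s[2]='j'->'g', delta=(7-10)*5^1 mod 251 = 236, hash=29+236 mod 251 = 14 <-- target
Option B: s[0]='d'->'h', delta=(8-4)*5^3 mod 251 = 249, hash=29+249 mod 251 = 27
Option C: s[2]='j'->'f', delta=(6-10)*5^1 mod 251 = 231, hash=29+231 mod 251 = 9
Option D: s[2]='j'->'h', delta=(8-10)*5^1 mod 251 = 241, hash=29+241 mod 251 = 19
Option E: s[1]='i'->'d', delta=(4-9)*5^2 mod 251 = 126, hash=29+126 mod 251 = 155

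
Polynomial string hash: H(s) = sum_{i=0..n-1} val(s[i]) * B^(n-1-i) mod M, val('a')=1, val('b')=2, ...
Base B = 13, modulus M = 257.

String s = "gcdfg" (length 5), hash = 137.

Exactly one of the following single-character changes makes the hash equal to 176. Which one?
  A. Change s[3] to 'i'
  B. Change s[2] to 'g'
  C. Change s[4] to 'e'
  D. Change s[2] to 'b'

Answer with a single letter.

Option A: s[3]='f'->'i', delta=(9-6)*13^1 mod 257 = 39, hash=137+39 mod 257 = 176 <-- target
Option B: s[2]='d'->'g', delta=(7-4)*13^2 mod 257 = 250, hash=137+250 mod 257 = 130
Option C: s[4]='g'->'e', delta=(5-7)*13^0 mod 257 = 255, hash=137+255 mod 257 = 135
Option D: s[2]='d'->'b', delta=(2-4)*13^2 mod 257 = 176, hash=137+176 mod 257 = 56

Answer: A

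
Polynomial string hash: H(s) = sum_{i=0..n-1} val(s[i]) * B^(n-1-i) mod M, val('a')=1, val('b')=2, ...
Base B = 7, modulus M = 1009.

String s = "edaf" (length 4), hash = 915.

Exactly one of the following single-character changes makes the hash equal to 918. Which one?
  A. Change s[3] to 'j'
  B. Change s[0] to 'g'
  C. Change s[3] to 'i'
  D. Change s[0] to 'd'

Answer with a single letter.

Option A: s[3]='f'->'j', delta=(10-6)*7^0 mod 1009 = 4, hash=915+4 mod 1009 = 919
Option B: s[0]='e'->'g', delta=(7-5)*7^3 mod 1009 = 686, hash=915+686 mod 1009 = 592
Option C: s[3]='f'->'i', delta=(9-6)*7^0 mod 1009 = 3, hash=915+3 mod 1009 = 918 <-- target
Option D: s[0]='e'->'d', delta=(4-5)*7^3 mod 1009 = 666, hash=915+666 mod 1009 = 572

Answer: C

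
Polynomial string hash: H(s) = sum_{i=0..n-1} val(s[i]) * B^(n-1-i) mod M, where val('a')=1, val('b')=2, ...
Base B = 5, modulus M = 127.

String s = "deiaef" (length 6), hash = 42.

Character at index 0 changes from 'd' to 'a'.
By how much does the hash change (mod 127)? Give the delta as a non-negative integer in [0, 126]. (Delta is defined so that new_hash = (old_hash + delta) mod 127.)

Delta formula: (val(new) - val(old)) * B^(n-1-k) mod M
  val('a') - val('d') = 1 - 4 = -3
  B^(n-1-k) = 5^5 mod 127 = 77
  Delta = -3 * 77 mod 127 = 23

Answer: 23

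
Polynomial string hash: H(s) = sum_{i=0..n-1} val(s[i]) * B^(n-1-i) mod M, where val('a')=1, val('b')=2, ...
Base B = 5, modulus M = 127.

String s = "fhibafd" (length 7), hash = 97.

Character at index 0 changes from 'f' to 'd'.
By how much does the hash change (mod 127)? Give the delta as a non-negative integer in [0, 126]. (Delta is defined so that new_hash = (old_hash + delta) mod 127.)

Delta formula: (val(new) - val(old)) * B^(n-1-k) mod M
  val('d') - val('f') = 4 - 6 = -2
  B^(n-1-k) = 5^6 mod 127 = 4
  Delta = -2 * 4 mod 127 = 119

Answer: 119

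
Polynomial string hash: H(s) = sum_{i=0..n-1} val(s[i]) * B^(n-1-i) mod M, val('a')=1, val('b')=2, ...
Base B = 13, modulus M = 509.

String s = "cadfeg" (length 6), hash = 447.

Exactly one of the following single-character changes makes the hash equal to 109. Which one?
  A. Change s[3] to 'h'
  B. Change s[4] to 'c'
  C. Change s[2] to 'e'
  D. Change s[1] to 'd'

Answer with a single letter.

Answer: D

Derivation:
Option A: s[3]='f'->'h', delta=(8-6)*13^2 mod 509 = 338, hash=447+338 mod 509 = 276
Option B: s[4]='e'->'c', delta=(3-5)*13^1 mod 509 = 483, hash=447+483 mod 509 = 421
Option C: s[2]='d'->'e', delta=(5-4)*13^3 mod 509 = 161, hash=447+161 mod 509 = 99
Option D: s[1]='a'->'d', delta=(4-1)*13^4 mod 509 = 171, hash=447+171 mod 509 = 109 <-- target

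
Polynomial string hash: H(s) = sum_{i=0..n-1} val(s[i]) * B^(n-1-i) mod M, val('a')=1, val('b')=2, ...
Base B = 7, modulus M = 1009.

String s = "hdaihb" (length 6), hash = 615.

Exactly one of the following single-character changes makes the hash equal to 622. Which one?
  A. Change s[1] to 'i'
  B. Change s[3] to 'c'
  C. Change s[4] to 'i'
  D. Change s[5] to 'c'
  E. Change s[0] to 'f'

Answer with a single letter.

Option A: s[1]='d'->'i', delta=(9-4)*7^4 mod 1009 = 906, hash=615+906 mod 1009 = 512
Option B: s[3]='i'->'c', delta=(3-9)*7^2 mod 1009 = 715, hash=615+715 mod 1009 = 321
Option C: s[4]='h'->'i', delta=(9-8)*7^1 mod 1009 = 7, hash=615+7 mod 1009 = 622 <-- target
Option D: s[5]='b'->'c', delta=(3-2)*7^0 mod 1009 = 1, hash=615+1 mod 1009 = 616
Option E: s[0]='h'->'f', delta=(6-8)*7^5 mod 1009 = 692, hash=615+692 mod 1009 = 298

Answer: C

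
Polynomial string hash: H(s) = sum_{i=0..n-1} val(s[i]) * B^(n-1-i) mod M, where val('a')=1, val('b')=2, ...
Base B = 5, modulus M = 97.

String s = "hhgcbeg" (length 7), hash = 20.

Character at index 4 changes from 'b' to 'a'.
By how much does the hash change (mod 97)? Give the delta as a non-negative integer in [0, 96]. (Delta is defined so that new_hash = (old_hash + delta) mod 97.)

Delta formula: (val(new) - val(old)) * B^(n-1-k) mod M
  val('a') - val('b') = 1 - 2 = -1
  B^(n-1-k) = 5^2 mod 97 = 25
  Delta = -1 * 25 mod 97 = 72

Answer: 72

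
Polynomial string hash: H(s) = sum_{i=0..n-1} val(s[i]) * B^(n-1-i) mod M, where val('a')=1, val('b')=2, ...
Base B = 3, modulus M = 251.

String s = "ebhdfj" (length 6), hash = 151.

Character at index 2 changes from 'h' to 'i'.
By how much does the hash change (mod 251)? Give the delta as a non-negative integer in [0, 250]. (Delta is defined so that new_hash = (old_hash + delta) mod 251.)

Answer: 27

Derivation:
Delta formula: (val(new) - val(old)) * B^(n-1-k) mod M
  val('i') - val('h') = 9 - 8 = 1
  B^(n-1-k) = 3^3 mod 251 = 27
  Delta = 1 * 27 mod 251 = 27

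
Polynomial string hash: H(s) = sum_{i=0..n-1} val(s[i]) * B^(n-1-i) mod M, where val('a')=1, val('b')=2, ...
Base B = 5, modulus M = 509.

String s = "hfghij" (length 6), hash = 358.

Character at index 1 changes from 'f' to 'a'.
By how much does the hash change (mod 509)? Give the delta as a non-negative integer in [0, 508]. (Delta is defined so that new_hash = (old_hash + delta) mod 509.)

Delta formula: (val(new) - val(old)) * B^(n-1-k) mod M
  val('a') - val('f') = 1 - 6 = -5
  B^(n-1-k) = 5^4 mod 509 = 116
  Delta = -5 * 116 mod 509 = 438

Answer: 438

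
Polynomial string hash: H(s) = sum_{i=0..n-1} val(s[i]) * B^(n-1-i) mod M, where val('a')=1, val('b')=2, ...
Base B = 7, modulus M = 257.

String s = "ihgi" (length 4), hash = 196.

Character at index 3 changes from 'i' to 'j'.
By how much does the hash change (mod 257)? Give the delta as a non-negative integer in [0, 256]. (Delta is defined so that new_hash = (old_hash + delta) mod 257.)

Answer: 1

Derivation:
Delta formula: (val(new) - val(old)) * B^(n-1-k) mod M
  val('j') - val('i') = 10 - 9 = 1
  B^(n-1-k) = 7^0 mod 257 = 1
  Delta = 1 * 1 mod 257 = 1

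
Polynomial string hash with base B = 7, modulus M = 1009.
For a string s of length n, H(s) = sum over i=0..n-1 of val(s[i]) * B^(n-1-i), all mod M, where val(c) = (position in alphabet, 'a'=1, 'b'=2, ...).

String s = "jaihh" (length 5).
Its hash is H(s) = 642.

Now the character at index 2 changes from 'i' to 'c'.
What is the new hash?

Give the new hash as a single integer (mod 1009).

Answer: 348

Derivation:
val('i') = 9, val('c') = 3
Position k = 2, exponent = n-1-k = 2
B^2 mod M = 7^2 mod 1009 = 49
Delta = (3 - 9) * 49 mod 1009 = 715
New hash = (642 + 715) mod 1009 = 348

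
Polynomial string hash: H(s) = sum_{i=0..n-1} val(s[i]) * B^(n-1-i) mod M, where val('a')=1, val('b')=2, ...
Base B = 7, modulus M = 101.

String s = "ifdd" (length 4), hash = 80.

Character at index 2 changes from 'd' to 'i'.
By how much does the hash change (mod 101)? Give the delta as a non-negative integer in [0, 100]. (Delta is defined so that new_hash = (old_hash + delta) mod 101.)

Delta formula: (val(new) - val(old)) * B^(n-1-k) mod M
  val('i') - val('d') = 9 - 4 = 5
  B^(n-1-k) = 7^1 mod 101 = 7
  Delta = 5 * 7 mod 101 = 35

Answer: 35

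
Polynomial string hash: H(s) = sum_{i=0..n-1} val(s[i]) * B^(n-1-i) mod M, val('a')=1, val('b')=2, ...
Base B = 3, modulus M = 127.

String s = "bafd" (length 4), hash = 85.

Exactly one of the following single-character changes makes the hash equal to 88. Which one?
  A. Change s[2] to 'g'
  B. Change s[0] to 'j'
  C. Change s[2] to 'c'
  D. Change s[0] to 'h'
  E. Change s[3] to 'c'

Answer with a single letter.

Answer: A

Derivation:
Option A: s[2]='f'->'g', delta=(7-6)*3^1 mod 127 = 3, hash=85+3 mod 127 = 88 <-- target
Option B: s[0]='b'->'j', delta=(10-2)*3^3 mod 127 = 89, hash=85+89 mod 127 = 47
Option C: s[2]='f'->'c', delta=(3-6)*3^1 mod 127 = 118, hash=85+118 mod 127 = 76
Option D: s[0]='b'->'h', delta=(8-2)*3^3 mod 127 = 35, hash=85+35 mod 127 = 120
Option E: s[3]='d'->'c', delta=(3-4)*3^0 mod 127 = 126, hash=85+126 mod 127 = 84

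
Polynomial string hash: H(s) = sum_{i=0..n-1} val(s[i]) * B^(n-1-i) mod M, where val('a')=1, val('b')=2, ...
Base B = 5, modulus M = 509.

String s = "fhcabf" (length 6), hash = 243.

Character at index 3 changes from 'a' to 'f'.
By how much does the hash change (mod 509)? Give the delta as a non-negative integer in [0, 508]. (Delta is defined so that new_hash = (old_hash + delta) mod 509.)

Answer: 125

Derivation:
Delta formula: (val(new) - val(old)) * B^(n-1-k) mod M
  val('f') - val('a') = 6 - 1 = 5
  B^(n-1-k) = 5^2 mod 509 = 25
  Delta = 5 * 25 mod 509 = 125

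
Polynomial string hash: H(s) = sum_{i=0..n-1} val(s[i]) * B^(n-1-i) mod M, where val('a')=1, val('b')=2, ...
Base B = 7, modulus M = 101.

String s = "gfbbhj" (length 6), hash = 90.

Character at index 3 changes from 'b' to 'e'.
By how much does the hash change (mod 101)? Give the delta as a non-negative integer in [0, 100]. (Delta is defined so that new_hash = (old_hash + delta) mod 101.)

Delta formula: (val(new) - val(old)) * B^(n-1-k) mod M
  val('e') - val('b') = 5 - 2 = 3
  B^(n-1-k) = 7^2 mod 101 = 49
  Delta = 3 * 49 mod 101 = 46

Answer: 46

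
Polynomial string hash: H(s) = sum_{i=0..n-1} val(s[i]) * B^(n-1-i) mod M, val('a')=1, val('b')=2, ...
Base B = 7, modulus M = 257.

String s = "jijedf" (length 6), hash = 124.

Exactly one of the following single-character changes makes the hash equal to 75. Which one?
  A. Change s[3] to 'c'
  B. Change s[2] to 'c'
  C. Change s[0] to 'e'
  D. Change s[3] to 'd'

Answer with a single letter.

Answer: D

Derivation:
Option A: s[3]='e'->'c', delta=(3-5)*7^2 mod 257 = 159, hash=124+159 mod 257 = 26
Option B: s[2]='j'->'c', delta=(3-10)*7^3 mod 257 = 169, hash=124+169 mod 257 = 36
Option C: s[0]='j'->'e', delta=(5-10)*7^5 mod 257 = 4, hash=124+4 mod 257 = 128
Option D: s[3]='e'->'d', delta=(4-5)*7^2 mod 257 = 208, hash=124+208 mod 257 = 75 <-- target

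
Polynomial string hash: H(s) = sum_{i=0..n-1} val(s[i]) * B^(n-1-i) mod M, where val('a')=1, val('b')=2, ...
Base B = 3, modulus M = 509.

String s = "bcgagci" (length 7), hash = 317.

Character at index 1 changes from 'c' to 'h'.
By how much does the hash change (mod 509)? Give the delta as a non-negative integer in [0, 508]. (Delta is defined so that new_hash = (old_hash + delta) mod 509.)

Delta formula: (val(new) - val(old)) * B^(n-1-k) mod M
  val('h') - val('c') = 8 - 3 = 5
  B^(n-1-k) = 3^5 mod 509 = 243
  Delta = 5 * 243 mod 509 = 197

Answer: 197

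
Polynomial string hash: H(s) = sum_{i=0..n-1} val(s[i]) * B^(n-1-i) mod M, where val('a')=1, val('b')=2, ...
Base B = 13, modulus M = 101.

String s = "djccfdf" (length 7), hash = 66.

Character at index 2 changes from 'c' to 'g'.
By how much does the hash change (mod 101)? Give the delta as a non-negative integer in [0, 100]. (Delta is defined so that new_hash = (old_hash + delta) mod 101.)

Delta formula: (val(new) - val(old)) * B^(n-1-k) mod M
  val('g') - val('c') = 7 - 3 = 4
  B^(n-1-k) = 13^4 mod 101 = 79
  Delta = 4 * 79 mod 101 = 13

Answer: 13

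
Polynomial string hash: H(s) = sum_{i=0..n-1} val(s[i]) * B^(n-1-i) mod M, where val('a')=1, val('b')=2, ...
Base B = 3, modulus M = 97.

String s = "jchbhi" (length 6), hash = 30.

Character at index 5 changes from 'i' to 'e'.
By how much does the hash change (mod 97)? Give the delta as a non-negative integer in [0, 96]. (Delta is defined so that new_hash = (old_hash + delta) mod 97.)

Answer: 93

Derivation:
Delta formula: (val(new) - val(old)) * B^(n-1-k) mod M
  val('e') - val('i') = 5 - 9 = -4
  B^(n-1-k) = 3^0 mod 97 = 1
  Delta = -4 * 1 mod 97 = 93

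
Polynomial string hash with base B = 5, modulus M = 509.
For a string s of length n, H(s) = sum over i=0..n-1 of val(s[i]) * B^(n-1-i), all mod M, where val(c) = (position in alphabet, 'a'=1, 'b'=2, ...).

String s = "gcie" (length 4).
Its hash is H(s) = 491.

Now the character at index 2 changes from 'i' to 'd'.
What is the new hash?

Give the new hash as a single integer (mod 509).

Answer: 466

Derivation:
val('i') = 9, val('d') = 4
Position k = 2, exponent = n-1-k = 1
B^1 mod M = 5^1 mod 509 = 5
Delta = (4 - 9) * 5 mod 509 = 484
New hash = (491 + 484) mod 509 = 466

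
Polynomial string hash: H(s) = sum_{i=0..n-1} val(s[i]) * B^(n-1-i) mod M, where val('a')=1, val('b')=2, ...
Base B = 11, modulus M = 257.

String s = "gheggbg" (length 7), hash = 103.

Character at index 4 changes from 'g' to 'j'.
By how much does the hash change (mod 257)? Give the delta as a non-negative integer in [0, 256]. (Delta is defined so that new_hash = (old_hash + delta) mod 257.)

Answer: 106

Derivation:
Delta formula: (val(new) - val(old)) * B^(n-1-k) mod M
  val('j') - val('g') = 10 - 7 = 3
  B^(n-1-k) = 11^2 mod 257 = 121
  Delta = 3 * 121 mod 257 = 106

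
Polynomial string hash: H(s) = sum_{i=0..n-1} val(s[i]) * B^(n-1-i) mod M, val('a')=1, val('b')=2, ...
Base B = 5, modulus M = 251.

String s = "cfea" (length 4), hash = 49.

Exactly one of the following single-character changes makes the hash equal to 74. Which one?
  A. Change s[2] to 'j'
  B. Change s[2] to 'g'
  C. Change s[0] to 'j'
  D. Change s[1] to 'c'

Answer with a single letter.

Answer: A

Derivation:
Option A: s[2]='e'->'j', delta=(10-5)*5^1 mod 251 = 25, hash=49+25 mod 251 = 74 <-- target
Option B: s[2]='e'->'g', delta=(7-5)*5^1 mod 251 = 10, hash=49+10 mod 251 = 59
Option C: s[0]='c'->'j', delta=(10-3)*5^3 mod 251 = 122, hash=49+122 mod 251 = 171
Option D: s[1]='f'->'c', delta=(3-6)*5^2 mod 251 = 176, hash=49+176 mod 251 = 225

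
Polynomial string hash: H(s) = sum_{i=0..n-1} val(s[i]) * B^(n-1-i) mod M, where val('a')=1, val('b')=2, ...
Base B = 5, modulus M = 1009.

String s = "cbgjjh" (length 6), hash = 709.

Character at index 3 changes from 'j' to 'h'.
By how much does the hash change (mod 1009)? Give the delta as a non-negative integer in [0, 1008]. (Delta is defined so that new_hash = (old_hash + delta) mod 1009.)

Delta formula: (val(new) - val(old)) * B^(n-1-k) mod M
  val('h') - val('j') = 8 - 10 = -2
  B^(n-1-k) = 5^2 mod 1009 = 25
  Delta = -2 * 25 mod 1009 = 959

Answer: 959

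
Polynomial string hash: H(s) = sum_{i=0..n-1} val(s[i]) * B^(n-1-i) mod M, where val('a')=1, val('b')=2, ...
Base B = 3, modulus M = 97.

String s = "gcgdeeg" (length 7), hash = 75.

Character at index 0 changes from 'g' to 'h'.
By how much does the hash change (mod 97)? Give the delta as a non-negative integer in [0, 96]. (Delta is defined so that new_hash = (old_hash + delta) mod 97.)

Delta formula: (val(new) - val(old)) * B^(n-1-k) mod M
  val('h') - val('g') = 8 - 7 = 1
  B^(n-1-k) = 3^6 mod 97 = 50
  Delta = 1 * 50 mod 97 = 50

Answer: 50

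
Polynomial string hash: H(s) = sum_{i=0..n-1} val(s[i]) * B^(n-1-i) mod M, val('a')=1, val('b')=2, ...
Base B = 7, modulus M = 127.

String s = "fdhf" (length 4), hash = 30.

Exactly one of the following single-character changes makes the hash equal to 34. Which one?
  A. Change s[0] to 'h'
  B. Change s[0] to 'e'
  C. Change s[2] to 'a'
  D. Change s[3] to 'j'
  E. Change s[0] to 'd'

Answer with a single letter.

Option A: s[0]='f'->'h', delta=(8-6)*7^3 mod 127 = 51, hash=30+51 mod 127 = 81
Option B: s[0]='f'->'e', delta=(5-6)*7^3 mod 127 = 38, hash=30+38 mod 127 = 68
Option C: s[2]='h'->'a', delta=(1-8)*7^1 mod 127 = 78, hash=30+78 mod 127 = 108
Option D: s[3]='f'->'j', delta=(10-6)*7^0 mod 127 = 4, hash=30+4 mod 127 = 34 <-- target
Option E: s[0]='f'->'d', delta=(4-6)*7^3 mod 127 = 76, hash=30+76 mod 127 = 106

Answer: D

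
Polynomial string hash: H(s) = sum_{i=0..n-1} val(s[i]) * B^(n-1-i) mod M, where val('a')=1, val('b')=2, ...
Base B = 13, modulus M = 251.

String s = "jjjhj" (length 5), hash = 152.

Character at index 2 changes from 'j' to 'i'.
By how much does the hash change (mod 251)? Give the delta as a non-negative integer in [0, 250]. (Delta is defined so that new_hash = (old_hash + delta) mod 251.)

Answer: 82

Derivation:
Delta formula: (val(new) - val(old)) * B^(n-1-k) mod M
  val('i') - val('j') = 9 - 10 = -1
  B^(n-1-k) = 13^2 mod 251 = 169
  Delta = -1 * 169 mod 251 = 82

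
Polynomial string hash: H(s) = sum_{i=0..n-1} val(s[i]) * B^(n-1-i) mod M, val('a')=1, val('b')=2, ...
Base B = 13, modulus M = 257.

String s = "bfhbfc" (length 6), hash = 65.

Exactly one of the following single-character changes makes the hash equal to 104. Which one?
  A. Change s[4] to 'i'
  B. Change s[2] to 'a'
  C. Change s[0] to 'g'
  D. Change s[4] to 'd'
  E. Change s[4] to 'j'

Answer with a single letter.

Answer: A

Derivation:
Option A: s[4]='f'->'i', delta=(9-6)*13^1 mod 257 = 39, hash=65+39 mod 257 = 104 <-- target
Option B: s[2]='h'->'a', delta=(1-8)*13^3 mod 257 = 41, hash=65+41 mod 257 = 106
Option C: s[0]='b'->'g', delta=(7-2)*13^5 mod 257 = 154, hash=65+154 mod 257 = 219
Option D: s[4]='f'->'d', delta=(4-6)*13^1 mod 257 = 231, hash=65+231 mod 257 = 39
Option E: s[4]='f'->'j', delta=(10-6)*13^1 mod 257 = 52, hash=65+52 mod 257 = 117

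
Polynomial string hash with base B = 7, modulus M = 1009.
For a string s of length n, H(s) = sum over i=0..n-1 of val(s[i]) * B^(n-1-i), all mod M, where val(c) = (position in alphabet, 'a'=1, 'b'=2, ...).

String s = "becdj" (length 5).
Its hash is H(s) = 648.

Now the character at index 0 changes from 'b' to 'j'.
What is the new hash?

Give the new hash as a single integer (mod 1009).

val('b') = 2, val('j') = 10
Position k = 0, exponent = n-1-k = 4
B^4 mod M = 7^4 mod 1009 = 383
Delta = (10 - 2) * 383 mod 1009 = 37
New hash = (648 + 37) mod 1009 = 685

Answer: 685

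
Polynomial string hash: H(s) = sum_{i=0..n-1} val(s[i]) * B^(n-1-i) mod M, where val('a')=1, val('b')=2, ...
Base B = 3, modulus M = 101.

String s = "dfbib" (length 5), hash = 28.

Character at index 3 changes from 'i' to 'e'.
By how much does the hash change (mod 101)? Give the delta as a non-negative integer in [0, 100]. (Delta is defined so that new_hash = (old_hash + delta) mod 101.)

Answer: 89

Derivation:
Delta formula: (val(new) - val(old)) * B^(n-1-k) mod M
  val('e') - val('i') = 5 - 9 = -4
  B^(n-1-k) = 3^1 mod 101 = 3
  Delta = -4 * 3 mod 101 = 89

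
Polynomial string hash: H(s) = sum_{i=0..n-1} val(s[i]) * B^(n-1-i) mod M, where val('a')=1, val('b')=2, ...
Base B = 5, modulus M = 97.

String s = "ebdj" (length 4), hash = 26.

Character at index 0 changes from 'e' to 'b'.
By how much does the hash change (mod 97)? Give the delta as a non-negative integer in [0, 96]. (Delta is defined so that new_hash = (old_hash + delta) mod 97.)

Delta formula: (val(new) - val(old)) * B^(n-1-k) mod M
  val('b') - val('e') = 2 - 5 = -3
  B^(n-1-k) = 5^3 mod 97 = 28
  Delta = -3 * 28 mod 97 = 13

Answer: 13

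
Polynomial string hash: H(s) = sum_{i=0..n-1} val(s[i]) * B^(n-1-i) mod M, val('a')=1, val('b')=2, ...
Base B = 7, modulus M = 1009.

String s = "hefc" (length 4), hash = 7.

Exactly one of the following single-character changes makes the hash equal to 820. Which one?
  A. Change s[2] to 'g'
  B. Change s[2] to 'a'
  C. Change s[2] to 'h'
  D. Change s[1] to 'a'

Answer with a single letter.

Option A: s[2]='f'->'g', delta=(7-6)*7^1 mod 1009 = 7, hash=7+7 mod 1009 = 14
Option B: s[2]='f'->'a', delta=(1-6)*7^1 mod 1009 = 974, hash=7+974 mod 1009 = 981
Option C: s[2]='f'->'h', delta=(8-6)*7^1 mod 1009 = 14, hash=7+14 mod 1009 = 21
Option D: s[1]='e'->'a', delta=(1-5)*7^2 mod 1009 = 813, hash=7+813 mod 1009 = 820 <-- target

Answer: D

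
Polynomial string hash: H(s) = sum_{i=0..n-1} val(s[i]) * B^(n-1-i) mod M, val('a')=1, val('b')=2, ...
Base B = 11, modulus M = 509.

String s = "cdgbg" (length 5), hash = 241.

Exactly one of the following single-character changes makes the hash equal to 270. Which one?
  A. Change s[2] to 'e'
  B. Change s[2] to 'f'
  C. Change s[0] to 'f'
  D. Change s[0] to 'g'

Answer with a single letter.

Option A: s[2]='g'->'e', delta=(5-7)*11^2 mod 509 = 267, hash=241+267 mod 509 = 508
Option B: s[2]='g'->'f', delta=(6-7)*11^2 mod 509 = 388, hash=241+388 mod 509 = 120
Option C: s[0]='c'->'f', delta=(6-3)*11^4 mod 509 = 149, hash=241+149 mod 509 = 390
Option D: s[0]='c'->'g', delta=(7-3)*11^4 mod 509 = 29, hash=241+29 mod 509 = 270 <-- target

Answer: D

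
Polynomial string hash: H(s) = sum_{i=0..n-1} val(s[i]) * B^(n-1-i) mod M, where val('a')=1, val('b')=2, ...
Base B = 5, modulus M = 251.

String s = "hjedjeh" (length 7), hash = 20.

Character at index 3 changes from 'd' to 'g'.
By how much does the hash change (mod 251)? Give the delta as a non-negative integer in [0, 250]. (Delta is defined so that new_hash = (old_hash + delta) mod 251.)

Answer: 124

Derivation:
Delta formula: (val(new) - val(old)) * B^(n-1-k) mod M
  val('g') - val('d') = 7 - 4 = 3
  B^(n-1-k) = 5^3 mod 251 = 125
  Delta = 3 * 125 mod 251 = 124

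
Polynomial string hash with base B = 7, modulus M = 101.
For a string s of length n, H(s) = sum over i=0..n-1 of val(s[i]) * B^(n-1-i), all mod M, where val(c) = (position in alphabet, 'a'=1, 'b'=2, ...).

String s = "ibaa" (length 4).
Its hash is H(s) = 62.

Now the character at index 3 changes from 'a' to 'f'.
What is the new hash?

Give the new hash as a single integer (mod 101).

Answer: 67

Derivation:
val('a') = 1, val('f') = 6
Position k = 3, exponent = n-1-k = 0
B^0 mod M = 7^0 mod 101 = 1
Delta = (6 - 1) * 1 mod 101 = 5
New hash = (62 + 5) mod 101 = 67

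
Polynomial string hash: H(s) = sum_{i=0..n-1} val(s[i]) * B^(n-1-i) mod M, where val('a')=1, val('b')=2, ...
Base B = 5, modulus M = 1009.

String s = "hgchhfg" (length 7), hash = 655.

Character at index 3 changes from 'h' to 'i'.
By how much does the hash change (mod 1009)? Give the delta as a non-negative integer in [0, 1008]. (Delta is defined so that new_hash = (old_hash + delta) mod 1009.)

Delta formula: (val(new) - val(old)) * B^(n-1-k) mod M
  val('i') - val('h') = 9 - 8 = 1
  B^(n-1-k) = 5^3 mod 1009 = 125
  Delta = 1 * 125 mod 1009 = 125

Answer: 125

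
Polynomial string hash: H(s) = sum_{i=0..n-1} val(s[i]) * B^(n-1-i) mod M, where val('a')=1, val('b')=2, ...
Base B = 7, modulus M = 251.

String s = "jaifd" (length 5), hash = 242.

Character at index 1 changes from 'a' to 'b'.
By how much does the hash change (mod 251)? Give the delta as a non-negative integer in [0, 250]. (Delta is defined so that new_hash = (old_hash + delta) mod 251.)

Delta formula: (val(new) - val(old)) * B^(n-1-k) mod M
  val('b') - val('a') = 2 - 1 = 1
  B^(n-1-k) = 7^3 mod 251 = 92
  Delta = 1 * 92 mod 251 = 92

Answer: 92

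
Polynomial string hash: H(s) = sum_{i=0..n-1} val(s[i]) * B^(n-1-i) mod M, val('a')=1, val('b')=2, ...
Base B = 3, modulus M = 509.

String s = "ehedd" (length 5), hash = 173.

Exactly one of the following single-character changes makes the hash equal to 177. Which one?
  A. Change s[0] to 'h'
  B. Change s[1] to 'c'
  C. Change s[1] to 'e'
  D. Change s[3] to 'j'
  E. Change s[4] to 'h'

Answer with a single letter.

Option A: s[0]='e'->'h', delta=(8-5)*3^4 mod 509 = 243, hash=173+243 mod 509 = 416
Option B: s[1]='h'->'c', delta=(3-8)*3^3 mod 509 = 374, hash=173+374 mod 509 = 38
Option C: s[1]='h'->'e', delta=(5-8)*3^3 mod 509 = 428, hash=173+428 mod 509 = 92
Option D: s[3]='d'->'j', delta=(10-4)*3^1 mod 509 = 18, hash=173+18 mod 509 = 191
Option E: s[4]='d'->'h', delta=(8-4)*3^0 mod 509 = 4, hash=173+4 mod 509 = 177 <-- target

Answer: E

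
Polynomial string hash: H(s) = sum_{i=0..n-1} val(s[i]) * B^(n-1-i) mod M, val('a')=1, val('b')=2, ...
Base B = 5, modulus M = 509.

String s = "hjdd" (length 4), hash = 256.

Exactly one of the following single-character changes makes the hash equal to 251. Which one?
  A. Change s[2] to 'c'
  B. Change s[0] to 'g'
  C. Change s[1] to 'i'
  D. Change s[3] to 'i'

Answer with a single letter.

Option A: s[2]='d'->'c', delta=(3-4)*5^1 mod 509 = 504, hash=256+504 mod 509 = 251 <-- target
Option B: s[0]='h'->'g', delta=(7-8)*5^3 mod 509 = 384, hash=256+384 mod 509 = 131
Option C: s[1]='j'->'i', delta=(9-10)*5^2 mod 509 = 484, hash=256+484 mod 509 = 231
Option D: s[3]='d'->'i', delta=(9-4)*5^0 mod 509 = 5, hash=256+5 mod 509 = 261

Answer: A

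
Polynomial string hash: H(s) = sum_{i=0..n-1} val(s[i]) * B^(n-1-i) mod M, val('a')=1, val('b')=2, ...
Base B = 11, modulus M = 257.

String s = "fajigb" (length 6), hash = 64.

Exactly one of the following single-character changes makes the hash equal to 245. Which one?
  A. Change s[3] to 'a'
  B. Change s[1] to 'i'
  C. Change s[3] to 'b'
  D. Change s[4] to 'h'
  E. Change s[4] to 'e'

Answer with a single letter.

Answer: C

Derivation:
Option A: s[3]='i'->'a', delta=(1-9)*11^2 mod 257 = 60, hash=64+60 mod 257 = 124
Option B: s[1]='a'->'i', delta=(9-1)*11^4 mod 257 = 193, hash=64+193 mod 257 = 0
Option C: s[3]='i'->'b', delta=(2-9)*11^2 mod 257 = 181, hash=64+181 mod 257 = 245 <-- target
Option D: s[4]='g'->'h', delta=(8-7)*11^1 mod 257 = 11, hash=64+11 mod 257 = 75
Option E: s[4]='g'->'e', delta=(5-7)*11^1 mod 257 = 235, hash=64+235 mod 257 = 42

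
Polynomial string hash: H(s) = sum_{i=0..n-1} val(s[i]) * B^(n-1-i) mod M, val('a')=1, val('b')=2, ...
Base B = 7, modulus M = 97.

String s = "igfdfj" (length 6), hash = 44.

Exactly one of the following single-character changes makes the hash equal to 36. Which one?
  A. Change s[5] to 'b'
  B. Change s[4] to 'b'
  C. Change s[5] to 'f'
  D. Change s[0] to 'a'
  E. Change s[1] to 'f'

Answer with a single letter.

Option A: s[5]='j'->'b', delta=(2-10)*7^0 mod 97 = 89, hash=44+89 mod 97 = 36 <-- target
Option B: s[4]='f'->'b', delta=(2-6)*7^1 mod 97 = 69, hash=44+69 mod 97 = 16
Option C: s[5]='j'->'f', delta=(6-10)*7^0 mod 97 = 93, hash=44+93 mod 97 = 40
Option D: s[0]='i'->'a', delta=(1-9)*7^5 mod 97 = 83, hash=44+83 mod 97 = 30
Option E: s[1]='g'->'f', delta=(6-7)*7^4 mod 97 = 24, hash=44+24 mod 97 = 68

Answer: A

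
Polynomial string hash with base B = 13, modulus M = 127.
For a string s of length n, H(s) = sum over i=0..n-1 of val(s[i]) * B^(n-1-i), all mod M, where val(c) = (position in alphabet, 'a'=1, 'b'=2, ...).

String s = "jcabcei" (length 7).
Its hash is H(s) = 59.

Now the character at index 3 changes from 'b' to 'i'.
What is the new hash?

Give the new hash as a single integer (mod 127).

val('b') = 2, val('i') = 9
Position k = 3, exponent = n-1-k = 3
B^3 mod M = 13^3 mod 127 = 38
Delta = (9 - 2) * 38 mod 127 = 12
New hash = (59 + 12) mod 127 = 71

Answer: 71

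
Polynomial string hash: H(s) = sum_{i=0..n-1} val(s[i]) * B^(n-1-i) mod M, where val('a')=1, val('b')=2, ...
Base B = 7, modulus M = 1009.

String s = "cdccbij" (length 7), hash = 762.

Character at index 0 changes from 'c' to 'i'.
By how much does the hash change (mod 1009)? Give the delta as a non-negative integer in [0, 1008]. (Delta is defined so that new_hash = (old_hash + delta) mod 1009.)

Delta formula: (val(new) - val(old)) * B^(n-1-k) mod M
  val('i') - val('c') = 9 - 3 = 6
  B^(n-1-k) = 7^6 mod 1009 = 605
  Delta = 6 * 605 mod 1009 = 603

Answer: 603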